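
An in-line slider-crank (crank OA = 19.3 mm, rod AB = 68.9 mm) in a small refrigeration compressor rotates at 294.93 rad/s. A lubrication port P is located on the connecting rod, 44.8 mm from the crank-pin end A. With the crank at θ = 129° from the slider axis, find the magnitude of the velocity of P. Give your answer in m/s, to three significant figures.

4.10

ω = 294.9 rad/s.  Crank-pin speed |V_A| = rω = 5.6921 m/s, perpendicular to OA.
Rod angle: sinφ = −(r/L) sinθ ⇒ φ = -12.573°; ω_rod = −rω cosθ/√(L²−r²sin²θ) = +53.269 rad/s.
V_P = V_A + ω_rod × AP, with AP = 0.0448 m along the rod.
Components: V_Px = −rω sinθ − a·ω_rod·sinφ = -3.9041 m/s;  V_Py = rω cosθ + a·ω_rod·cosφ = -1.253 m/s.
|V_P| = √(V_Px² + V_Py²) = 4.1003 m/s.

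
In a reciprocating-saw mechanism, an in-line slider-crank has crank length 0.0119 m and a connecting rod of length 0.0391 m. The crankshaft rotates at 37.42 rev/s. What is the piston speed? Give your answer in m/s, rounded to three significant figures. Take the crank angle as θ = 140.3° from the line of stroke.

1.36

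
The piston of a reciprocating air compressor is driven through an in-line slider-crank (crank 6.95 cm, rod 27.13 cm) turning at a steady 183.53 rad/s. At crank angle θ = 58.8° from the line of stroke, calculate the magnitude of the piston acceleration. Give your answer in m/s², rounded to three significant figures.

ω = 183.5 rad/s
x(θ) = r cosθ + √(L² − r² sin²θ); with ω constant, a = ω²·d²x/dθ².
d²x/dθ² = −r cosθ − r²(cos2θ)/√u − r⁴ sin²2θ/(4u^{3/2}),  u = L² − r² sin²θ = 0.0700696 m².
Substituting r = 0.0695 m, L = 0.2713 m, θ = 58.8°: d²x/dθ² = -0.027796 m.
a = ω²·d²x/dθ² = (183.5)²·(-0.027796) = -936.25 m/s²;  |a| = 936.25 m/s².

936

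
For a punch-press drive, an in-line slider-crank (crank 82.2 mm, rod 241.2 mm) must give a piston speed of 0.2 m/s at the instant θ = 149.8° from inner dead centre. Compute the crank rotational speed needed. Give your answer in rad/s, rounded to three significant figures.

For an in-line slider-crank, |v_piston| = rω|sinθ|·[1 + r cosθ/√(L² − r² sin²θ)].
With r = 0.0822 m, L = 0.2412 m, θ = 149.8°: the bracketed kinematic factor |dx/dθ| = 0.028986 m.
ω = v/|dx/dθ| = 0.2/0.028986 = 6.8998 rad/s.

6.90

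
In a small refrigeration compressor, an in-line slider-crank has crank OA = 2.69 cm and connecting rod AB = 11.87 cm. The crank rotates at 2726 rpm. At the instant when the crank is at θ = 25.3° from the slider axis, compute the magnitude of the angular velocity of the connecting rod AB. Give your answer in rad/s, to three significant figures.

58.8

ω = 285.5 rad/s (converted from 2726 rpm).
The rod makes angle φ with the slider axis where L sinφ = r sinθ; differentiating, L cosφ·φ̇ = r ω cosθ.
L cosφ = √(L² − r² sin²θ) = 0.11814 m.
|ω_rod| = r ω |cosθ| / √(L² − r² sin²θ) = 0.0269·285.5·0.90408/0.11814 = 58.764 rad/s.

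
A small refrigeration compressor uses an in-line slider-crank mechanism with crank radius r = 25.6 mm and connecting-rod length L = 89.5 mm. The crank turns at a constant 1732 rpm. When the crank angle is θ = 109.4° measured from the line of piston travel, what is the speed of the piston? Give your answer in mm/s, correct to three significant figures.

3950

ω = 2π·1732/60 = 181.4 rad/s
For an in-line slider-crank, x = r cosθ + √(L² − r² sin²θ), so v = −rω sinθ·[1 + r cosθ/√(L² − r² sin²θ)].
With r = 0.0256 m, L = 0.0895 m, θ = 109.4°: √(L² − r² sin²θ) = 0.086181 m.
v = −0.0256·181.4·0.94322·[1 + 0.0256·-0.33216/0.086181] = -3.9474 m/s.
|v| = 3.9474 m/s = 3947.4 mm/s.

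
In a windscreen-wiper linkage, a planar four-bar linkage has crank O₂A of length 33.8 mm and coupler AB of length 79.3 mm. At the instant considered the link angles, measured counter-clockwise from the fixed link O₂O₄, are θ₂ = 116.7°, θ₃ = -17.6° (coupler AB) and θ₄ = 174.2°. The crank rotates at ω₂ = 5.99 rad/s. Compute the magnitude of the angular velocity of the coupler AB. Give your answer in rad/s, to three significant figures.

ω₂ = 5.99 rad/s
Differentiating the loop-closure r₂e^{iθ₂}+r₃e^{iθ₃}=r₁+r₄e^{iθ₄} gives r₂ω₂e^{iθ₂}+r₃ω₃e^{iθ₃}=r₄ω₄e^{iθ₄}.
Eliminating the other unknown: ω₃ = r₂ω₂ sin(θ₄−θ₂) / [r₃ sin(θ₃−θ₄)].
Numerator sine = +0.84339; denominator sine = +0.20450.
Result = 0.0338·5.99·(+0.84339) / (0.0793·(+0.20450)) = +10.53 rad/s; magnitude 10.53 rad/s.

10.5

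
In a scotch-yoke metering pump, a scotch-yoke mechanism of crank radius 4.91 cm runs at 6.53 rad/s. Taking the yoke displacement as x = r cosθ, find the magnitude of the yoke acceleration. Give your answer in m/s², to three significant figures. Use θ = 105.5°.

0.560

ω = 6.53 rad/s
x = r cosθ ⇒ ẍ = −rω² cosθ (ω constant).
|a| = rω²|cosθ| = 0.0491·(6.53)²·|cos 105.5°| = 0.55951 m/s².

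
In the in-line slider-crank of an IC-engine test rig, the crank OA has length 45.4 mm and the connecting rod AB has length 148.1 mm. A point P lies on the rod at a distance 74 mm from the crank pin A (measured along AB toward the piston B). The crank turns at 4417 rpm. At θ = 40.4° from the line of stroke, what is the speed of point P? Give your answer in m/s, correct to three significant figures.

17.2

ω = 462.5 rad/s.  Crank-pin speed |V_A| = rω = 21 m/s, perpendicular to OA.
Rod angle: sinφ = −(r/L) sinθ ⇒ φ = -11.460°; ω_rod = −rω cosθ/√(L²−r²sin²θ) = -110.18 rad/s.
V_P = V_A + ω_rod × AP, with AP = 0.074 m along the rod.
Components: V_Px = −rω sinθ − a·ω_rod·sinφ = -15.23 m/s;  V_Py = rω cosθ + a·ω_rod·cosφ = +8.0014 m/s.
|V_P| = √(V_Px² + V_Py²) = 17.204 m/s.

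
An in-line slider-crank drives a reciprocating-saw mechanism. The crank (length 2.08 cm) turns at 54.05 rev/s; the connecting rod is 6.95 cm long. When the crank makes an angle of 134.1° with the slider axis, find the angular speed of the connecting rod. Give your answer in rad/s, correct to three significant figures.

ω = 339.6 rad/s (converted from 54.05 rev/s).
The rod makes angle φ with the slider axis where L sinφ = r sinθ; differentiating, L cosφ·φ̇ = r ω cosθ.
L cosφ = √(L² − r² sin²θ) = 0.067876 m.
|ω_rod| = r ω |cosθ| / √(L² − r² sin²θ) = 0.0208·339.6·0.69591/0.067876 = 72.423 rad/s.

72.4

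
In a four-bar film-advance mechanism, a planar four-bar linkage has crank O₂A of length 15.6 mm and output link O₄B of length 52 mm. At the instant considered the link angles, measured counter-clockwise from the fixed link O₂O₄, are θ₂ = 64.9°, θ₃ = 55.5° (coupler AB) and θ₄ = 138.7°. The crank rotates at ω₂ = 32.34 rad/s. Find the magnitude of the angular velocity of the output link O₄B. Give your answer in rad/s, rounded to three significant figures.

ω₂ = 32.34 rad/s
Differentiating the loop-closure r₂e^{iθ₂}+r₃e^{iθ₃}=r₁+r₄e^{iθ₄} gives r₂ω₂e^{iθ₂}+r₃ω₃e^{iθ₃}=r₄ω₄e^{iθ₄}.
Eliminating the other unknown: ω₄ = r₂ω₂ sin(θ₂−θ₃) / [r₄ sin(θ₄−θ₃)].
Numerator sine = +0.16333; denominator sine = +0.99297.
Result = 0.0156·32.34·(+0.16333) / (0.052·(+0.99297)) = +1.5958 rad/s; magnitude 1.5958 rad/s.

1.60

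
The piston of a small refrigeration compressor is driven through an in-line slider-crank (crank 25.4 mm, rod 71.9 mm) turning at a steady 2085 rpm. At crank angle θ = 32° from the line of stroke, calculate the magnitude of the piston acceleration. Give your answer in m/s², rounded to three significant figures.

ω = 2π·2085/60 = 218.3 rad/s
x(θ) = r cosθ + √(L² − r² sin²θ); with ω constant, a = ω²·d²x/dθ².
d²x/dθ² = −r cosθ − r²(cos2θ)/√u − r⁴ sin²2θ/(4u^{3/2}),  u = L² − r² sin²θ = 0.00498844 m².
Substituting r = 0.0254 m, L = 0.0719 m, θ = 32°: d²x/dθ² = -0.025783 m.
a = ω²·d²x/dθ² = (218.3)²·(-0.025783) = -1229.2 m/s²;  |a| = 1229.2 m/s².

1230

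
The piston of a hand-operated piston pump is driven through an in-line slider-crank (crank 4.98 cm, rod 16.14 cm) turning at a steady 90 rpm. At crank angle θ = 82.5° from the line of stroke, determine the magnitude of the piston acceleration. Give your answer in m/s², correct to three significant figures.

ω = 2π·90/60 = 9.425 rad/s
x(θ) = r cosθ + √(L² − r² sin²θ); with ω constant, a = ω²·d²x/dθ².
d²x/dθ² = −r cosθ − r²(cos2θ)/√u − r⁴ sin²2θ/(4u^{3/2}),  u = L² − r² sin²θ = 0.0236122 m².
Substituting r = 0.0498 m, L = 0.1614 m, θ = 82.5°: d²x/dθ² = +0.009061 m.
a = ω²·d²x/dθ² = (9.425)²·(+0.009061) = +0.80486 m/s²;  |a| = 0.80486 m/s².

0.805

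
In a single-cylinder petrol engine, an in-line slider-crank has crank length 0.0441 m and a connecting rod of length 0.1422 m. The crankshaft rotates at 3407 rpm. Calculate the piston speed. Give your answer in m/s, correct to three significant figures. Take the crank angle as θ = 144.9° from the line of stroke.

6.71

ω = 2π·3407/60 = 356.8 rad/s
For an in-line slider-crank, x = r cosθ + √(L² − r² sin²θ), so v = −rω sinθ·[1 + r cosθ/√(L² − r² sin²θ)].
With r = 0.0441 m, L = 0.1422 m, θ = 144.9°: √(L² − r² sin²θ) = 0.13992 m.
v = −0.0441·356.8·0.57501·[1 + 0.0441·-0.81815/0.13992] = -6.7142 m/s.
|v| = 6.7142 m/s.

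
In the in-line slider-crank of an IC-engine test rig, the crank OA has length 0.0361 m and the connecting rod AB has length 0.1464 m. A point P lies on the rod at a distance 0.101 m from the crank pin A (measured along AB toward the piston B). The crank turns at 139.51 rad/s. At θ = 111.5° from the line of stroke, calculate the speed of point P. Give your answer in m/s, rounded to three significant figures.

4.42

ω = 139.5 rad/s.  Crank-pin speed |V_A| = rω = 5.0363 m/s, perpendicular to OA.
Rod angle: sinφ = −(r/L) sinθ ⇒ φ = -13.263°; ω_rod = −rω cosθ/√(L²−r²sin²θ) = +12.954 rad/s.
V_P = V_A + ω_rod × AP, with AP = 0.101 m along the rod.
Components: V_Px = −rω sinθ − a·ω_rod·sinφ = -4.3857 m/s;  V_Py = rω cosθ + a·ω_rod·cosφ = -0.5724 m/s.
|V_P| = √(V_Px² + V_Py²) = 4.4229 m/s.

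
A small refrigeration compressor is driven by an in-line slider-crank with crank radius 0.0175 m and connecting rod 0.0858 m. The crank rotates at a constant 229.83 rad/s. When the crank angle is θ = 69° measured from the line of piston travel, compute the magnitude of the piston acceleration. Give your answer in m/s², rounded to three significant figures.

189

ω = 229.8 rad/s
x(θ) = r cosθ + √(L² − r² sin²θ); with ω constant, a = ω²·d²x/dθ².
d²x/dθ² = −r cosθ − r²(cos2θ)/√u − r⁴ sin²2θ/(4u^{3/2}),  u = L² − r² sin²θ = 0.00709472 m².
Substituting r = 0.0175 m, L = 0.0858 m, θ = 69°: d²x/dθ² = -0.003587 m.
a = ω²·d²x/dθ² = (229.8)²·(-0.003587) = -189.47 m/s²;  |a| = 189.47 m/s².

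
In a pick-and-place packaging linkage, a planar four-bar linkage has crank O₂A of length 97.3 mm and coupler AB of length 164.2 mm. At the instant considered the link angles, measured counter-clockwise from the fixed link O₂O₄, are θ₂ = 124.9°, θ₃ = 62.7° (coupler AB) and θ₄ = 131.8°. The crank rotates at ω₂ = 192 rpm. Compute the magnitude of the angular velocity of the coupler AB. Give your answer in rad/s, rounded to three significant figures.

1.53

ω₂ = 20.11 rad/s (from 192 rpm).
Differentiating the loop-closure r₂e^{iθ₂}+r₃e^{iθ₃}=r₁+r₄e^{iθ₄} gives r₂ω₂e^{iθ₂}+r₃ω₃e^{iθ₃}=r₄ω₄e^{iθ₄}.
Eliminating the other unknown: ω₃ = r₂ω₂ sin(θ₄−θ₂) / [r₃ sin(θ₃−θ₄)].
Numerator sine = +0.12014; denominator sine = -0.93420.
Result = 0.0973·20.11·(+0.12014) / (0.1642·(-0.93420)) = -1.5322 rad/s; magnitude 1.5322 rad/s.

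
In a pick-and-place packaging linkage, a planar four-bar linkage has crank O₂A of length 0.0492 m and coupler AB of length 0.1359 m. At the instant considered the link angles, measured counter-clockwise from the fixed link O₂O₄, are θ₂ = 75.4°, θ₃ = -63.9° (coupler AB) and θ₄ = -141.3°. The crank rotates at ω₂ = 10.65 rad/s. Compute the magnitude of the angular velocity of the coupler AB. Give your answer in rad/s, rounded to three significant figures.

ω₂ = 10.65 rad/s
Differentiating the loop-closure r₂e^{iθ₂}+r₃e^{iθ₃}=r₁+r₄e^{iθ₄} gives r₂ω₂e^{iθ₂}+r₃ω₃e^{iθ₃}=r₄ω₄e^{iθ₄}.
Eliminating the other unknown: ω₃ = r₂ω₂ sin(θ₄−θ₂) / [r₃ sin(θ₃−θ₄)].
Numerator sine = +0.59763; denominator sine = +0.97592.
Result = 0.0492·10.65·(+0.59763) / (0.1359·(+0.97592)) = +2.3611 rad/s; magnitude 2.3611 rad/s.

2.36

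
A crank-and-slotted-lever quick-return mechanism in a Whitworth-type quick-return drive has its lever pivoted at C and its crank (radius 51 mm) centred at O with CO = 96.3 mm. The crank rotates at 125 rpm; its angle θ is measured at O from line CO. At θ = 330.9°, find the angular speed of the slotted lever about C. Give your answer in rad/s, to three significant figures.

4.41

ω = 13.09 rad/s (from 125 rpm).
Crank pin A relative to C: A = (d + r cosθ, r sinθ); lever angle φ = atan2(r sinθ, d + r cosθ).
Differentiating tanφ: φ̇ = rω(d cosθ + r)/(d² + r² + 2dr cosθ).
d² + r² + 2dr cosθ = |CA|² = 0.0204574 m²;  d cosθ + r = +0.13514 m.
|ω_lever| = |0.051·13.09·+0.13514| / 0.0204574 = 4.4102 rad/s.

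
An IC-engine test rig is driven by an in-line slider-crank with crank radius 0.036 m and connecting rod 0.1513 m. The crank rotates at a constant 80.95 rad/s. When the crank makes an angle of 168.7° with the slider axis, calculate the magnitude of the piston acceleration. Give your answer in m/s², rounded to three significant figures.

179

ω = 80.95 rad/s
x(θ) = r cosθ + √(L² − r² sin²θ); with ω constant, a = ω²·d²x/dθ².
d²x/dθ² = −r cosθ − r²(cos2θ)/√u − r⁴ sin²2θ/(4u^{3/2}),  u = L² − r² sin²θ = 0.0228419 m².
Substituting r = 0.036 m, L = 0.1513 m, θ = 168.7°: d²x/dθ² = +0.027368 m.
a = ω²·d²x/dθ² = (80.95)²·(+0.027368) = +179.34 m/s²;  |a| = 179.34 m/s².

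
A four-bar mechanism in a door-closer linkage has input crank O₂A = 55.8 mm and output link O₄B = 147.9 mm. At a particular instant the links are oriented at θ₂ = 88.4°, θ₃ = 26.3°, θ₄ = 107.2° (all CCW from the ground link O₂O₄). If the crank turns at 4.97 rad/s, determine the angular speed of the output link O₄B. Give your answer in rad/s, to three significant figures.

1.68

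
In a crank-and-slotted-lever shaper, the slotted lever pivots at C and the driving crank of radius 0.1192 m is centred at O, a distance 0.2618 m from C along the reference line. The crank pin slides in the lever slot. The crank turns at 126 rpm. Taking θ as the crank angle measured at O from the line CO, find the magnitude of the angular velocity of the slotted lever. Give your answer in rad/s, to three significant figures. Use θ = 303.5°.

ω = 13.19 rad/s (from 126 rpm).
Crank pin A relative to C: A = (d + r cosθ, r sinθ); lever angle φ = atan2(r sinθ, d + r cosθ).
Differentiating tanφ: φ̇ = rω(d cosθ + r)/(d² + r² + 2dr cosθ).
d² + r² + 2dr cosθ = |CA|² = 0.117196 m²;  d cosθ + r = +0.2637 m.
|ω_lever| = |0.1192·13.19·+0.2637| / 0.117196 = 3.5389 rad/s.

3.54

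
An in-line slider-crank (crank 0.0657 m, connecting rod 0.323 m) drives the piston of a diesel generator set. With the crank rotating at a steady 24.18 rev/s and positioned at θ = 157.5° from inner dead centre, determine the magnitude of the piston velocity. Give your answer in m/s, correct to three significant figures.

3.10

ω = 2π·24.2 = 151.9 rad/s
For an in-line slider-crank, x = r cosθ + √(L² − r² sin²θ), so v = −rω sinθ·[1 + r cosθ/√(L² − r² sin²θ)].
With r = 0.0657 m, L = 0.323 m, θ = 157.5°: √(L² − r² sin²θ) = 0.32202 m.
v = −0.0657·151.9·0.38268·[1 + 0.0657·-0.92388/0.32202] = -3.0998 m/s.
|v| = 3.0998 m/s.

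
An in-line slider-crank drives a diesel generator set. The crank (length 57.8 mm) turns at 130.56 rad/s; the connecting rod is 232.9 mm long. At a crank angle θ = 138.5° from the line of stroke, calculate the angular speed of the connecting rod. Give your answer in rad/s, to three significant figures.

ω = 130.6 rad/s
The rod makes angle φ with the slider axis where L sinφ = r sinθ; differentiating, L cosφ·φ̇ = r ω cosθ.
L cosφ = √(L² − r² sin²θ) = 0.22973 m.
|ω_rod| = r ω |cosθ| / √(L² − r² sin²θ) = 0.0578·130.6·0.74896/0.22973 = 24.602 rad/s.

24.6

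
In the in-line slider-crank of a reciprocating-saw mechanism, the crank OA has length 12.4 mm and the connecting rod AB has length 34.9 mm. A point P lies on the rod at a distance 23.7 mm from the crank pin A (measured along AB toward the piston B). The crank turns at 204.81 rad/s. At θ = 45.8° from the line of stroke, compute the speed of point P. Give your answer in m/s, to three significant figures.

2.21

ω = 204.8 rad/s.  Crank-pin speed |V_A| = rω = 2.5396 m/s, perpendicular to OA.
Rod angle: sinφ = −(r/L) sinθ ⇒ φ = -14.757°; ω_rod = −rω cosθ/√(L²−r²sin²θ) = -52.463 rad/s.
V_P = V_A + ω_rod × AP, with AP = 0.0237 m along the rod.
Components: V_Px = −rω sinθ − a·ω_rod·sinφ = -2.1374 m/s;  V_Py = rω cosθ + a·ω_rod·cosφ = +0.5682 m/s.
|V_P| = √(V_Px² + V_Py²) = 2.2116 m/s.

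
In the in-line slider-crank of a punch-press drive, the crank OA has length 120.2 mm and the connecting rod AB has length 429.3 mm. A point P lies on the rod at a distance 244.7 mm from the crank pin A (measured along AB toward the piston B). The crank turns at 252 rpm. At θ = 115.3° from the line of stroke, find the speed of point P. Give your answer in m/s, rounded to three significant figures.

ω = 26.39 rad/s.  Crank-pin speed |V_A| = rω = 3.172 m/s, perpendicular to OA.
Rod angle: sinφ = −(r/L) sinθ ⇒ φ = -14.663°; ω_rod = −rω cosθ/√(L²−r²sin²θ) = +3.264 rad/s.
V_P = V_A + ω_rod × AP, with AP = 0.2447 m along the rod.
Components: V_Px = −rω sinθ − a·ω_rod·sinφ = -2.6656 m/s;  V_Py = rω cosθ + a·ω_rod·cosφ = -0.5829 m/s.
|V_P| = √(V_Px² + V_Py²) = 2.7286 m/s.

2.73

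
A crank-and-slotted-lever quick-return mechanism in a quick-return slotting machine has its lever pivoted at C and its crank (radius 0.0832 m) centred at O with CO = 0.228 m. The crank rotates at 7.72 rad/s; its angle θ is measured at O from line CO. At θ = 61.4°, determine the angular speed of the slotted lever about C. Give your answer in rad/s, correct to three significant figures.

ω = 7.72 rad/s
Crank pin A relative to C: A = (d + r cosθ, r sinθ); lever angle φ = atan2(r sinθ, d + r cosθ).
Differentiating tanφ: φ̇ = rω(d cosθ + r)/(d² + r² + 2dr cosθ).
d² + r² + 2dr cosθ = |CA|² = 0.0770674 m²;  d cosθ + r = +0.19234 m.
|ω_lever| = |0.0832·7.72·+0.19234| / 0.0770674 = 1.603 rad/s.

1.60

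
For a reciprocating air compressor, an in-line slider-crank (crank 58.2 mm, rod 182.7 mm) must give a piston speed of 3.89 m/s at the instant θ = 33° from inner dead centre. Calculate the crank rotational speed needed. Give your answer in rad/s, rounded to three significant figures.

For an in-line slider-crank, |v_piston| = rω|sinθ|·[1 + r cosθ/√(L² − r² sin²θ)].
With r = 0.0582 m, L = 0.1827 m, θ = 33°: the bracketed kinematic factor |dx/dθ| = 0.040297 m.
ω = v/|dx/dθ| = 3.89/0.040297 = 96.533 rad/s.

96.5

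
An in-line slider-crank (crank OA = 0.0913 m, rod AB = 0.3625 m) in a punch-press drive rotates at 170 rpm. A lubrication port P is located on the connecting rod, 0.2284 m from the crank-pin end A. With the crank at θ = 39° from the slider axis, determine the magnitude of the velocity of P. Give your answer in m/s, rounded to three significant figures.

1.24

ω = 17.8 rad/s.  Crank-pin speed |V_A| = rω = 1.6254 m/s, perpendicular to OA.
Rod angle: sinφ = −(r/L) sinθ ⇒ φ = -9.120°; ω_rod = −rω cosθ/√(L²−r²sin²θ) = -3.5291 rad/s.
V_P = V_A + ω_rod × AP, with AP = 0.2284 m along the rod.
Components: V_Px = −rω sinθ − a·ω_rod·sinφ = -1.1506 m/s;  V_Py = rω cosθ + a·ω_rod·cosφ = +0.46727 m/s.
|V_P| = √(V_Px² + V_Py²) = 1.2419 m/s.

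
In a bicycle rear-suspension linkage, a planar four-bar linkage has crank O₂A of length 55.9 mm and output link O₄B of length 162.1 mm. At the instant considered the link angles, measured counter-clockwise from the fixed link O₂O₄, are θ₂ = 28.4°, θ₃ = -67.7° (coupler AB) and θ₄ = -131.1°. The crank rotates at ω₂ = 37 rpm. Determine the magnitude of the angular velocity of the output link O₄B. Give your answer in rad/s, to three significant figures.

1.49

ω₂ = 3.875 rad/s (from 37 rpm).
Differentiating the loop-closure r₂e^{iθ₂}+r₃e^{iθ₃}=r₁+r₄e^{iθ₄} gives r₂ω₂e^{iθ₂}+r₃ω₃e^{iθ₃}=r₄ω₄e^{iθ₄}.
Eliminating the other unknown: ω₄ = r₂ω₂ sin(θ₂−θ₃) / [r₄ sin(θ₄−θ₃)].
Numerator sine = +0.99434; denominator sine = -0.89415.
Result = 0.0559·3.875·(+0.99434) / (0.1621·(-0.89415)) = -1.4859 rad/s; magnitude 1.4859 rad/s.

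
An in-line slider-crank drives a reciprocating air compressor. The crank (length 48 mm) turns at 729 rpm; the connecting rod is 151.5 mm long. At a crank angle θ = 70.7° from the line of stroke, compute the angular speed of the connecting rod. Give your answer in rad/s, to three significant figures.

ω = 76.34 rad/s (converted from 729 rpm).
The rod makes angle φ with the slider axis where L sinφ = r sinθ; differentiating, L cosφ·φ̇ = r ω cosθ.
L cosφ = √(L² − r² sin²θ) = 0.14457 m.
|ω_rod| = r ω |cosθ| / √(L² − r² sin²θ) = 0.048·76.34·0.33051/0.14457 = 8.3775 rad/s.

8.38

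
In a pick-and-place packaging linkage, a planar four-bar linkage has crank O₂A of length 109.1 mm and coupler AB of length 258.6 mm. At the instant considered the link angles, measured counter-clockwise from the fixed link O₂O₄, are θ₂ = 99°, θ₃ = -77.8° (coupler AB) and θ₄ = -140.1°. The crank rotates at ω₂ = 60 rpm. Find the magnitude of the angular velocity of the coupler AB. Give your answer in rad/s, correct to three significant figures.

ω₂ = 6.283 rad/s (from 60 rpm).
Differentiating the loop-closure r₂e^{iθ₂}+r₃e^{iθ₃}=r₁+r₄e^{iθ₄} gives r₂ω₂e^{iθ₂}+r₃ω₃e^{iθ₃}=r₄ω₄e^{iθ₄}.
Eliminating the other unknown: ω₃ = r₂ω₂ sin(θ₄−θ₂) / [r₃ sin(θ₃−θ₄)].
Numerator sine = +0.85806; denominator sine = +0.88539.
Result = 0.1091·6.283·(+0.85806) / (0.2586·(+0.88539)) = +2.569 rad/s; magnitude 2.569 rad/s.

2.57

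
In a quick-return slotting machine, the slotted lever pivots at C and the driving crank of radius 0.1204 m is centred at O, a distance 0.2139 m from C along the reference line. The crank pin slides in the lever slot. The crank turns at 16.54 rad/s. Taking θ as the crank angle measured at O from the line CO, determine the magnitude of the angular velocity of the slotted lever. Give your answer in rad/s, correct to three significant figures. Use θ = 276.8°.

4.37

ω = 16.54 rad/s
Crank pin A relative to C: A = (d + r cosθ, r sinθ); lever angle φ = atan2(r sinθ, d + r cosθ).
Differentiating tanφ: φ̇ = rω(d cosθ + r)/(d² + r² + 2dr cosθ).
d² + r² + 2dr cosθ = |CA|² = 0.066348 m²;  d cosθ + r = +0.14573 m.
|ω_lever| = |0.1204·16.54·+0.14573| / 0.066348 = 4.3739 rad/s.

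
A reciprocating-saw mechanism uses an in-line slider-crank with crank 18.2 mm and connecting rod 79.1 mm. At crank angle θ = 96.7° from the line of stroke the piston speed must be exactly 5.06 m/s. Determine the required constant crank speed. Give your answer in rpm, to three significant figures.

2750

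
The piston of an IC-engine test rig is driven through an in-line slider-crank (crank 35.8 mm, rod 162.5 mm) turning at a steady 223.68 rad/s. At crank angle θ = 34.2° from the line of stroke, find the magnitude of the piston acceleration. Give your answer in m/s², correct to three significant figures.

1630

ω = 223.7 rad/s
x(θ) = r cosθ + √(L² − r² sin²θ); with ω constant, a = ω²·d²x/dθ².
d²x/dθ² = −r cosθ − r²(cos2θ)/√u − r⁴ sin²2θ/(4u^{3/2}),  u = L² − r² sin²θ = 0.0260013 m².
Substituting r = 0.0358 m, L = 0.1625 m, θ = 34.2°: d²x/dθ² = -0.03262 m.
a = ω²·d²x/dθ² = (223.7)²·(-0.03262) = -1632.1 m/s²;  |a| = 1632.1 m/s².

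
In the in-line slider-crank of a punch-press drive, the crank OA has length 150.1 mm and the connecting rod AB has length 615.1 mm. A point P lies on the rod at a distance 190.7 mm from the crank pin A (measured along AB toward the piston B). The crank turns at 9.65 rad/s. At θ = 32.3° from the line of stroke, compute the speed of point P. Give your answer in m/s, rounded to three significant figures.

ω = 9.65 rad/s.  Crank-pin speed |V_A| = rω = 1.4485 m/s, perpendicular to OA.
Rod angle: sinφ = −(r/L) sinθ ⇒ φ = -7.492°; ω_rod = −rω cosθ/√(L²−r²sin²θ) = -2.0076 rad/s.
V_P = V_A + ω_rod × AP, with AP = 0.1907 m along the rod.
Components: V_Px = −rω sinθ − a·ω_rod·sinφ = -0.82391 m/s;  V_Py = rω cosθ + a·ω_rod·cosφ = +0.84475 m/s.
|V_P| = √(V_Px² + V_Py²) = 1.18 m/s.

1.18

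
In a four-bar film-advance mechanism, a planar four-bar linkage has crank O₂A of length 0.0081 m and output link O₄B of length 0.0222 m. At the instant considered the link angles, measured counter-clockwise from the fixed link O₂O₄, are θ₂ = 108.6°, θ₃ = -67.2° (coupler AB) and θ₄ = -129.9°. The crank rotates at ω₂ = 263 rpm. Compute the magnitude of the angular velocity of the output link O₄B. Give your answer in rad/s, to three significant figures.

0.828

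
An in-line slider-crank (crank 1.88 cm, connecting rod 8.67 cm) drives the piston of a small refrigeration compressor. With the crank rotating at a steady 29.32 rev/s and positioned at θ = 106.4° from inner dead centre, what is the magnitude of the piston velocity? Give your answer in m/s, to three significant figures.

ω = 2π·29.3 = 184.2 rad/s
For an in-line slider-crank, x = r cosθ + √(L² − r² sin²θ), so v = −rω sinθ·[1 + r cosθ/√(L² − r² sin²θ)].
With r = 0.0188 m, L = 0.0867 m, θ = 106.4°: √(L² − r² sin²θ) = 0.084803 m.
v = −0.0188·184.2·0.95931·[1 + 0.0188·-0.28234/0.084803] = -3.1145 m/s.
|v| = 3.1145 m/s.

3.11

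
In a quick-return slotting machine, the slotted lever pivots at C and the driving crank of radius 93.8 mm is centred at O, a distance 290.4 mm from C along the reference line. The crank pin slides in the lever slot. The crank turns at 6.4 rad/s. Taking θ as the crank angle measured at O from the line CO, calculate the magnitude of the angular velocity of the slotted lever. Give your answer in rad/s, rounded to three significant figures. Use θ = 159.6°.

ω = 6.4 rad/s
Crank pin A relative to C: A = (d + r cosθ, r sinθ); lever angle φ = atan2(r sinθ, d + r cosθ).
Differentiating tanφ: φ̇ = rω(d cosθ + r)/(d² + r² + 2dr cosθ).
d² + r² + 2dr cosθ = |CA|² = 0.0420684 m²;  d cosθ + r = -0.17839 m.
|ω_lever| = |0.0938·6.4·-0.17839| / 0.0420684 = 2.5456 rad/s.

2.55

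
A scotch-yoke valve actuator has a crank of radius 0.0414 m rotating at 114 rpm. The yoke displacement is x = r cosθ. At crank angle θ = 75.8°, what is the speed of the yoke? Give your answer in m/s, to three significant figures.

ω = 11.94 rad/s (from 114 rpm).
x = r cosθ ⇒ ẋ = −rω sinθ.
|v| = rω|sinθ| = 0.0414·11.94·|sin 75.8°| = 0.47913 m/s.

0.479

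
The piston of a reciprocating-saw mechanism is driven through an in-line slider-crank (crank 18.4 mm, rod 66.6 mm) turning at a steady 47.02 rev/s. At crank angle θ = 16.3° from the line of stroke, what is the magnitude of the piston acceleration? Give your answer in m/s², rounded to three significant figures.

1920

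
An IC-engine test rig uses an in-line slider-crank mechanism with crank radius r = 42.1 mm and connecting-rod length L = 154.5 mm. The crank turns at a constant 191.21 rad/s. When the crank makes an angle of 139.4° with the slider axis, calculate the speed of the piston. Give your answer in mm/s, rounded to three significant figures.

ω = 191.2 rad/s
For an in-line slider-crank, x = r cosθ + √(L² − r² sin²θ), so v = −rω sinθ·[1 + r cosθ/√(L² − r² sin²θ)].
With r = 0.0421 m, L = 0.1545 m, θ = 139.4°: √(L² − r² sin²θ) = 0.15205 m.
v = −0.0421·191.2·0.65077·[1 + 0.0421·-0.75927/0.15205] = -4.1374 m/s.
|v| = 4.1374 m/s = 4137.4 mm/s.

4140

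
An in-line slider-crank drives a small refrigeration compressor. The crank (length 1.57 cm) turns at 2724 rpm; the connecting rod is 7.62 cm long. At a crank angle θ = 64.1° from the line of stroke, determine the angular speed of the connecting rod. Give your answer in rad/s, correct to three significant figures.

26.1

ω = 285.3 rad/s (converted from 2724 rpm).
The rod makes angle φ with the slider axis where L sinφ = r sinθ; differentiating, L cosφ·φ̇ = r ω cosθ.
L cosφ = √(L² − r² sin²θ) = 0.07488 m.
|ω_rod| = r ω |cosθ| / √(L² − r² sin²θ) = 0.0157·285.3·0.43680/0.07488 = 26.125 rad/s.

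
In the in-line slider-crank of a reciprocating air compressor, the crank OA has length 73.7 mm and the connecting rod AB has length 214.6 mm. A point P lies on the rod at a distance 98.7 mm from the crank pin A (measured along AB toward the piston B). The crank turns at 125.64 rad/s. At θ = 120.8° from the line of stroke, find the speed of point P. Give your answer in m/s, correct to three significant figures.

ω = 125.6 rad/s.  Crank-pin speed |V_A| = rω = 9.2597 m/s, perpendicular to OA.
Rod angle: sinφ = −(r/L) sinθ ⇒ φ = -17.157°; ω_rod = −rω cosθ/√(L²−r²sin²θ) = +23.123 rad/s.
V_P = V_A + ω_rod × AP, with AP = 0.0987 m along the rod.
Components: V_Px = −rω sinθ − a·ω_rod·sinφ = -7.2804 m/s;  V_Py = rω cosθ + a·ω_rod·cosφ = -2.5607 m/s.
|V_P| = √(V_Px² + V_Py²) = 7.7176 m/s.

7.72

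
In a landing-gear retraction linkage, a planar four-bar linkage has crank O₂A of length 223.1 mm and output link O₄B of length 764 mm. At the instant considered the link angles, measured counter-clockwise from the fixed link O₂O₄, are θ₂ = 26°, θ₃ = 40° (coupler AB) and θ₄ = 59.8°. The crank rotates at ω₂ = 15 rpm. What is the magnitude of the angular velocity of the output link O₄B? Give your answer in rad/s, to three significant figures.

0.328

ω₂ = 1.571 rad/s (from 15 rpm).
Differentiating the loop-closure r₂e^{iθ₂}+r₃e^{iθ₃}=r₁+r₄e^{iθ₄} gives r₂ω₂e^{iθ₂}+r₃ω₃e^{iθ₃}=r₄ω₄e^{iθ₄}.
Eliminating the other unknown: ω₄ = r₂ω₂ sin(θ₂−θ₃) / [r₄ sin(θ₄−θ₃)].
Numerator sine = -0.24192; denominator sine = +0.33874.
Result = 0.2231·1.571·(-0.24192) / (0.764·(+0.33874)) = -0.3276 rad/s; magnitude 0.3276 rad/s.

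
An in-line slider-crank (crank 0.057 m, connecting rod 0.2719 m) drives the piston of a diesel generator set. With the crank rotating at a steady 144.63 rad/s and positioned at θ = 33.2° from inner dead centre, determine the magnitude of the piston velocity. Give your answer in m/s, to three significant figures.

5.31

ω = 144.6 rad/s
For an in-line slider-crank, x = r cosθ + √(L² − r² sin²θ), so v = −rω sinθ·[1 + r cosθ/√(L² − r² sin²θ)].
With r = 0.057 m, L = 0.2719 m, θ = 33.2°: √(L² − r² sin²θ) = 0.2701 m.
v = −0.057·144.6·0.54756·[1 + 0.057·0.83676/0.2701] = -5.3112 m/s.
|v| = 5.3112 m/s.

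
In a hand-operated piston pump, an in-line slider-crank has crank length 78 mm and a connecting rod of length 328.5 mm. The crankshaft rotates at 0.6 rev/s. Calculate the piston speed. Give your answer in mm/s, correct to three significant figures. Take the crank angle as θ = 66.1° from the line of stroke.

295

ω = 2π·0.6 = 3.77 rad/s
For an in-line slider-crank, x = r cosθ + √(L² − r² sin²θ), so v = −rω sinθ·[1 + r cosθ/√(L² − r² sin²θ)].
With r = 0.078 m, L = 0.3285 m, θ = 66.1°: √(L² − r² sin²θ) = 0.32067 m.
v = −0.078·3.77·0.91425·[1 + 0.078·0.40514/0.32067] = -0.29533 m/s.
|v| = 0.29533 m/s = 295.33 mm/s.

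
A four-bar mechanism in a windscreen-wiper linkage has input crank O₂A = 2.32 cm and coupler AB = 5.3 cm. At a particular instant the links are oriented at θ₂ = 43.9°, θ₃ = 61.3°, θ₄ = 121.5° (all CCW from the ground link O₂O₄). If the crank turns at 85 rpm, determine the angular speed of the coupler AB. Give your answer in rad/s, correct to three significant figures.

ω₂ = 8.901 rad/s (from 85 rpm).
Differentiating the loop-closure r₂e^{iθ₂}+r₃e^{iθ₃}=r₁+r₄e^{iθ₄} gives r₂ω₂e^{iθ₂}+r₃ω₃e^{iθ₃}=r₄ω₄e^{iθ₄}.
Eliminating the other unknown: ω₃ = r₂ω₂ sin(θ₄−θ₂) / [r₃ sin(θ₃−θ₄)].
Numerator sine = +0.97667; denominator sine = -0.86777.
Result = 0.0232·8.901·(+0.97667) / (0.053·(-0.86777)) = -4.3854 rad/s; magnitude 4.3854 rad/s.

4.39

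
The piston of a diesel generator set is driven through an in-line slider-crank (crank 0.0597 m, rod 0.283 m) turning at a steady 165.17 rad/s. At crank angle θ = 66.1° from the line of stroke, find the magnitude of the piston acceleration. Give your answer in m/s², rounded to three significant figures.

427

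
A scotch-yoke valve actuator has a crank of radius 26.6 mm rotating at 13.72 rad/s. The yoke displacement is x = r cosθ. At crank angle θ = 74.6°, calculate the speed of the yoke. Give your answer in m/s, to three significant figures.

ω = 13.72 rad/s
x = r cosθ ⇒ ẋ = −rω sinθ.
|v| = rω|sinθ| = 0.0266·13.72·|sin 74.6°| = 0.35185 m/s.

0.352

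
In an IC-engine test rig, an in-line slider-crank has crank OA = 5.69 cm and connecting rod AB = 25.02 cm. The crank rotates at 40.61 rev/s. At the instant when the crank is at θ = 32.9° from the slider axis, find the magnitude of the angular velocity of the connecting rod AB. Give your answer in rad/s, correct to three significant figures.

49.1

ω = 255.2 rad/s (converted from 40.61 rev/s).
The rod makes angle φ with the slider axis where L sinφ = r sinθ; differentiating, L cosφ·φ̇ = r ω cosθ.
L cosφ = √(L² − r² sin²θ) = 0.24828 m.
|ω_rod| = r ω |cosθ| / √(L² − r² sin²θ) = 0.0569·255.2·0.83962/0.24828 = 49.098 rad/s.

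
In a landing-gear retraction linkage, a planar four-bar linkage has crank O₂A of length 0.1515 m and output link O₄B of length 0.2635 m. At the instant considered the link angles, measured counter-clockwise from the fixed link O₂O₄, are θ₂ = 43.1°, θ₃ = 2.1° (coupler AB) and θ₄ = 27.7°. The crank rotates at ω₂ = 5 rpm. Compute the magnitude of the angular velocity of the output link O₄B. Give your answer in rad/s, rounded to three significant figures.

ω₂ = 0.5236 rad/s (from 5 rpm).
Differentiating the loop-closure r₂e^{iθ₂}+r₃e^{iθ₃}=r₁+r₄e^{iθ₄} gives r₂ω₂e^{iθ₂}+r₃ω₃e^{iθ₃}=r₄ω₄e^{iθ₄}.
Eliminating the other unknown: ω₄ = r₂ω₂ sin(θ₂−θ₃) / [r₄ sin(θ₄−θ₃)].
Numerator sine = +0.65606; denominator sine = +0.43209.
Result = 0.1515·0.5236·(+0.65606) / (0.2635·(+0.43209)) = +0.45709 rad/s; magnitude 0.45709 rad/s.

0.457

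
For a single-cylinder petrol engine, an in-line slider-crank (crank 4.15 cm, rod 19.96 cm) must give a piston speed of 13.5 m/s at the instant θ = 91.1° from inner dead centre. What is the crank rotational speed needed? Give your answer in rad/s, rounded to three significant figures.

For an in-line slider-crank, |v_piston| = rω|sinθ|·[1 + r cosθ/√(L² − r² sin²θ)].
With r = 0.0415 m, L = 0.1996 m, θ = 91.1°: the bracketed kinematic factor |dx/dθ| = 0.041323 m.
ω = v/|dx/dθ| = 13.5/0.041323 = 326.69 rad/s.

327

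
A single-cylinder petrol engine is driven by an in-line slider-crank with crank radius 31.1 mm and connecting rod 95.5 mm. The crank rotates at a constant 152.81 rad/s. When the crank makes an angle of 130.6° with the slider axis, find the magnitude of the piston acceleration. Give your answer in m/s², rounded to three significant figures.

503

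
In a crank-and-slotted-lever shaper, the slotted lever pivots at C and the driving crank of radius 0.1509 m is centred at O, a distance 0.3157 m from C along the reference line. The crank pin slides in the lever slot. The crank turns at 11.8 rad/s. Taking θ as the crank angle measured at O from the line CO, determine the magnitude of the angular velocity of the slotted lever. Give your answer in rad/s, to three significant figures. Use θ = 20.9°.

3.75

ω = 11.8 rad/s
Crank pin A relative to C: A = (d + r cosθ, r sinθ); lever angle φ = atan2(r sinθ, d + r cosθ).
Differentiating tanφ: φ̇ = rω(d cosθ + r)/(d² + r² + 2dr cosθ).
d² + r² + 2dr cosθ = |CA|² = 0.211447 m²;  d cosθ + r = +0.44583 m.
|ω_lever| = |0.1509·11.8·+0.44583| / 0.211447 = 3.7544 rad/s.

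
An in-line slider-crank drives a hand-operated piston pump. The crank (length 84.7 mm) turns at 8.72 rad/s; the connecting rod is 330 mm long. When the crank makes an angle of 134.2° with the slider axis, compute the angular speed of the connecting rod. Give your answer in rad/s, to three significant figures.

1.59

ω = 8.72 rad/s
The rod makes angle φ with the slider axis where L sinφ = r sinθ; differentiating, L cosφ·φ̇ = r ω cosθ.
L cosφ = √(L² − r² sin²θ) = 0.32437 m.
|ω_rod| = r ω |cosθ| / √(L² − r² sin²θ) = 0.0847·8.72·0.69717/0.32437 = 1.5875 rad/s.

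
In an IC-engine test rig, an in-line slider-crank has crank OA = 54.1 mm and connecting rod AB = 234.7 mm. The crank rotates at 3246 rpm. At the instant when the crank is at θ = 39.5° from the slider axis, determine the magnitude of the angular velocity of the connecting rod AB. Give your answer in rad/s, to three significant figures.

ω = 339.9 rad/s (converted from 3246 rpm).
The rod makes angle φ with the slider axis where L sinφ = r sinθ; differentiating, L cosφ·φ̇ = r ω cosθ.
L cosφ = √(L² − r² sin²θ) = 0.23216 m.
|ω_rod| = r ω |cosθ| / √(L² − r² sin²θ) = 0.0541·339.9·0.77162/0.23216 = 61.12 rad/s.

61.1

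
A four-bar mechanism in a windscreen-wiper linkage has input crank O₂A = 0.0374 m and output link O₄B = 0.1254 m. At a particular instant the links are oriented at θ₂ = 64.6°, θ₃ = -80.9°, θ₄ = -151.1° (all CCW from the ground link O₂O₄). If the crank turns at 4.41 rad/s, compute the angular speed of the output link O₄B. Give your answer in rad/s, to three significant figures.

ω₂ = 4.41 rad/s
Differentiating the loop-closure r₂e^{iθ₂}+r₃e^{iθ₃}=r₁+r₄e^{iθ₄} gives r₂ω₂e^{iθ₂}+r₃ω₃e^{iθ₃}=r₄ω₄e^{iθ₄}.
Eliminating the other unknown: ω₄ = r₂ω₂ sin(θ₂−θ₃) / [r₄ sin(θ₄−θ₃)].
Numerator sine = +0.56641; denominator sine = -0.94088.
Result = 0.0374·4.41·(+0.56641) / (0.1254·(-0.94088)) = -0.79178 rad/s; magnitude 0.79178 rad/s.

0.792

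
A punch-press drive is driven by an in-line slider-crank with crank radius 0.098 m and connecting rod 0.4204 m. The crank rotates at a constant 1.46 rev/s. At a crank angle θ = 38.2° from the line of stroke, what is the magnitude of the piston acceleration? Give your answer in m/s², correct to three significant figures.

6.96

ω = 2π·1.46 = 9.173 rad/s
x(θ) = r cosθ + √(L² − r² sin²θ); with ω constant, a = ω²·d²x/dθ².
d²x/dθ² = −r cosθ − r²(cos2θ)/√u − r⁴ sin²2θ/(4u^{3/2}),  u = L² − r² sin²θ = 0.173063 m².
Substituting r = 0.098 m, L = 0.4204 m, θ = 38.2°: d²x/dθ² = -0.082745 m.
a = ω²·d²x/dθ² = (9.173)²·(-0.082745) = -6.9632 m/s²;  |a| = 6.9632 m/s².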